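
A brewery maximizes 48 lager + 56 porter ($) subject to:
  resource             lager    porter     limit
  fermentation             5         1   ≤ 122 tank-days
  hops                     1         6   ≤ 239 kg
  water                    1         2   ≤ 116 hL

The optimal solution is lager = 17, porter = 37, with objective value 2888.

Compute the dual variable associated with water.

At the optimum: fermentation uses 122 of 122 (binding); hops uses 239 of 239 (binding); water uses 91 of 116 (slack = 25).
By complementary slackness, y = 0 for the non-binding constraint.
Dual feasibility on the basic columns requires 5·y_fermentation + 1·y_hops = 48, 1·y_fermentation + 6·y_hops = 56.
This yields shadow prices y_fermentation = 8, y_hops = 8.
Shadow price of water = 0.

0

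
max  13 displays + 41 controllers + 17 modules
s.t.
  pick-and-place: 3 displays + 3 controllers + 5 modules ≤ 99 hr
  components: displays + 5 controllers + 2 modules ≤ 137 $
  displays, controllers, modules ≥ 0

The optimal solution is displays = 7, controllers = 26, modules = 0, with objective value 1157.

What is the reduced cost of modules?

-7

Check each constraint at x*: pick-and-place 99/99 (tight); components 137/137 (tight).
From A_Bᵀ y = c: 3·y_pick-and-place + 1·y_components = 13; 3·y_pick-and-place + 5·y_components = 41.
Solving: y_pick-and-place = 2, y_components = 7.
Reduced cost of modules: c₃ − yᵀa₃ = 17 − (2·5 + 7·2) = 17 − 24 = -7.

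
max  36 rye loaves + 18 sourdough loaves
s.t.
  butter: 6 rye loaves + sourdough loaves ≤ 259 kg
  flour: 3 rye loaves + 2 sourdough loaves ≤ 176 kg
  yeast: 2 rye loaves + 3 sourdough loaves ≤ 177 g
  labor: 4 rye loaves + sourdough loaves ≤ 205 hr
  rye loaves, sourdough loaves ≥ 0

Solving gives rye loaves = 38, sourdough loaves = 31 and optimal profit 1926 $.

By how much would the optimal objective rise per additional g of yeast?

0

At the optimum: butter uses 259 of 259 (binding); flour uses 176 of 176 (binding); yeast uses 169 of 177 (slack = 8); labor uses 183 of 205 (slack = 22).
By complementary slackness, y = 0 for the non-binding constraints.
From A_Bᵀ y = c: 6·y_butter + 3·y_flour = 36; 1·y_butter + 2·y_flour = 18.
Solving: y_butter = 2, y_flour = 8.
Shadow price of yeast = 0.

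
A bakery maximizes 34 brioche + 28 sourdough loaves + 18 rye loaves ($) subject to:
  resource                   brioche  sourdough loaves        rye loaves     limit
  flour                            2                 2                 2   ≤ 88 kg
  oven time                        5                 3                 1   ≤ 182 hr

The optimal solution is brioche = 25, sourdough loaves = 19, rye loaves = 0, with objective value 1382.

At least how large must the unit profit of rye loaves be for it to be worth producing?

At the optimum: flour uses 88 of 88 (binding); oven time uses 182 of 182 (binding).
From A_Bᵀ y = c: 2·y_flour + 5·y_oven time = 34; 2·y_flour + 3·y_oven time = 28.
This yields shadow prices y_flour = 9.5, y_oven time = 3.
rye loaves enters the basis when its profit ≥ yᵀa₃ = 9.5·2 + 3·1 = 22.

22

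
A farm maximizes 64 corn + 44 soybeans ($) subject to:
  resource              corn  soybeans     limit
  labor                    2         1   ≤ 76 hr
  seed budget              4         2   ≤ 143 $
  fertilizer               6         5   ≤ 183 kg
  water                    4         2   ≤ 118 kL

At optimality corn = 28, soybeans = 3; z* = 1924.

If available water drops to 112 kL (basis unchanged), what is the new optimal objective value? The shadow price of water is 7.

Δb = -6, so new z* = 1924 + (7)·(-6) = 1924 − 42 = 1882.

1882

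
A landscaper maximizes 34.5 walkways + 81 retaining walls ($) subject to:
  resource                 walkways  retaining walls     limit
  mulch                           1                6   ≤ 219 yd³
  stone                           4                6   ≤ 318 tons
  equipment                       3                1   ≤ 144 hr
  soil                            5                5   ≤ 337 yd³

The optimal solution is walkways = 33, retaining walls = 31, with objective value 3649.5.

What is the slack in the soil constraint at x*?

17

soil used = 5·33 + 5·31 = 320; slack = 337 − 320 = 17.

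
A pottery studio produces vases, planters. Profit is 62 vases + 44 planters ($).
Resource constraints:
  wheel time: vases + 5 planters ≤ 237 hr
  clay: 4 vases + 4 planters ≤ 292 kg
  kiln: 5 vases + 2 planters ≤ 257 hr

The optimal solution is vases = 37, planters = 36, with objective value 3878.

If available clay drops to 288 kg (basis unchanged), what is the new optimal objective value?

3846

Binding: clay and kiln. Non-binding: wheel time (20 unused).
Since wheel time is not tight, its dual is 0.
Dual feasibility on the basic columns requires 4·y_clay + 5·y_kiln = 62, 4·y_clay + 2·y_kiln = 44.
This yields shadow prices y_clay = 8, y_kiln = 6.
Δz = y_clay·Δb = 8 × (-4) = -32, so new z* = 3878 − 32 = 3846.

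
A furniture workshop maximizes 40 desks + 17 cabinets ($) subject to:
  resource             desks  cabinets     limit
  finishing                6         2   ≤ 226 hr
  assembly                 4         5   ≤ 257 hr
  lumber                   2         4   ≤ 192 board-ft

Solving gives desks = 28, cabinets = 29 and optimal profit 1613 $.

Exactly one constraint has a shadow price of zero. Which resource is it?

lumber

finishing: 226/226 (binding)
assembly: 257/257 (binding)
lumber: 172/192 (slack 20)
By complementary slackness, a constraint with positive slack has shadow price 0 → lumber.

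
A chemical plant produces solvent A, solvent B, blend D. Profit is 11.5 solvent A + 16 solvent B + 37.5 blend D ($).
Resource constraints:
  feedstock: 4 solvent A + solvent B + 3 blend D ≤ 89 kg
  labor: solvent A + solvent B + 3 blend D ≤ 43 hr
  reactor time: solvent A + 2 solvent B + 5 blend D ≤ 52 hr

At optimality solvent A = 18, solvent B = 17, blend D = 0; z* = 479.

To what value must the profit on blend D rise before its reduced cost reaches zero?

40.5

At the optimum: feedstock uses 89 of 89 (binding); labor uses 35 of 43 (slack = 8); reactor time uses 52 of 52 (binding).
Since labor is not tight, its dual is 0.
Dual feasibility on the basic columns requires 4·y_feedstock + 1·y_reactor time = 11.5, 1·y_feedstock + 2·y_reactor time = 16.
This yields shadow prices y_feedstock = 1, y_reactor time = 7.5.
blend D enters the basis when its profit ≥ yᵀa₃ = 1·3 + 7.5·5 = 40.5.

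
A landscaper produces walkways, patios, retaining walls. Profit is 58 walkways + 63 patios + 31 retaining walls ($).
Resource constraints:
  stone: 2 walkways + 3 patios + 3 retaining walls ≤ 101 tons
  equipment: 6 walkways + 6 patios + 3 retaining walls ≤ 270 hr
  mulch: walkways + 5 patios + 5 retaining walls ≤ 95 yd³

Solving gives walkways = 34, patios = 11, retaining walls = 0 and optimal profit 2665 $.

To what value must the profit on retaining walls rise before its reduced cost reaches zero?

Binding: stone and equipment. Non-binding: mulch (6 unused).
Slack constraints have shadow price 0 (complementary slackness).
The binding rows give the dual system: 2·y_stone + 6·y_equipment = 58 and 3·y_stone + 6·y_equipment = 63.
→ y_stone = 5 and y_equipment = 8.
retaining walls enters the basis when its profit ≥ yᵀa₃ = 5·3 + 8·3 = 39.

39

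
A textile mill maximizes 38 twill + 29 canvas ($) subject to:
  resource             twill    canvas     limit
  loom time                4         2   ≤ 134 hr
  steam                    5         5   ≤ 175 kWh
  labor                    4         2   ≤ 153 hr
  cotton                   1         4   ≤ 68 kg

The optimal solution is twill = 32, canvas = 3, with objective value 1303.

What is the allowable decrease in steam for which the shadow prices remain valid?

7.5

Binding constraints: loom time, steam. The basis is B = [[4,2],[5,5]] with det 10.
Per unit decrease in steam, x* moves by d = (0.2, -0.4).
The basis stays optimal until canvas reaches 0; allowable decrease = 7.5 kWh.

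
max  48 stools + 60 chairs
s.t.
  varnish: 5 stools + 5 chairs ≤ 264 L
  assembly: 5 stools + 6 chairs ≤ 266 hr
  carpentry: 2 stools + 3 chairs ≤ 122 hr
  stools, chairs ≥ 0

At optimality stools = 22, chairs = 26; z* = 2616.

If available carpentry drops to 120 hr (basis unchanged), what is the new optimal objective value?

At the optimum: varnish uses 240 of 264 (slack = 24); assembly uses 266 of 266 (binding); carpentry uses 122 of 122 (binding).
By complementary slackness, y = 0 for the non-binding constraint.
Dual feasibility on the basic columns requires 5·y_assembly + 2·y_carpentry = 48, 6·y_assembly + 3·y_carpentry = 60.
Solving: y_assembly = 8, y_carpentry = 4.
Δz = y_carpentry·Δb = 4 × (-2) = -8, so new z* = 2616 − 8 = 2608.

2608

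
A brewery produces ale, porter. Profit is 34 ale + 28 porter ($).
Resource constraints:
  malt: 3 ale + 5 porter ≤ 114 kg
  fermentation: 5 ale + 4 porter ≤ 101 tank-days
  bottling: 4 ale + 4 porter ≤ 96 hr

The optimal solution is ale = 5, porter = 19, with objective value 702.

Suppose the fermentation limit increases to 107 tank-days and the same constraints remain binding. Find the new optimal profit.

738

Check each constraint at x*: malt 110/114 (slack 4); fermentation 101/101 (tight); bottling 96/96 (tight).
Slack constraints have shadow price 0 (complementary slackness).
From A_Bᵀ y = c: 5·y_fermentation + 4·y_bottling = 34; 4·y_fermentation + 4·y_bottling = 28.
This yields shadow prices y_fermentation = 6, y_bottling = 1.
Δz = y_fermentation·Δb = 6 × (6) = 36, so new z* = 702 + 36 = 738.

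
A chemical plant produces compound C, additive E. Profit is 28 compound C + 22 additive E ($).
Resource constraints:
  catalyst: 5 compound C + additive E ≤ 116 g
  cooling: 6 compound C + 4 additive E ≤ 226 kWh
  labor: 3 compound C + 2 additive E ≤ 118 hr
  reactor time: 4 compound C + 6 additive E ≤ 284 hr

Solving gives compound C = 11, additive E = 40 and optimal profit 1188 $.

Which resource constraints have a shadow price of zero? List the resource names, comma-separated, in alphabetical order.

catalyst, labor

catalyst: 95/116 (slack 21)
cooling: 226/226 (binding)
labor: 113/118 (slack 5)
reactor time: 284/284 (binding)
By complementary slackness, a constraint with positive slack has shadow price 0 → catalyst, labor.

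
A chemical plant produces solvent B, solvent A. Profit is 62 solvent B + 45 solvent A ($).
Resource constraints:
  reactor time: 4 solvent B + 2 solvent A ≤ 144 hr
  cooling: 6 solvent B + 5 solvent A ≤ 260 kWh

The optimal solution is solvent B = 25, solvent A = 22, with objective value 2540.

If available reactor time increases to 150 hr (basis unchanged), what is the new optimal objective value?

2570

At the optimum: reactor time uses 144 of 144 (binding); cooling uses 260 of 260 (binding).
From A_Bᵀ y = c: 4·y_reactor time + 6·y_cooling = 62; 2·y_reactor time + 5·y_cooling = 45.
→ y_reactor time = 5 and y_cooling = 7.
Δz = y_reactor time·Δb = 5 × (6) = 30, so new z* = 2540 + 30 = 2570.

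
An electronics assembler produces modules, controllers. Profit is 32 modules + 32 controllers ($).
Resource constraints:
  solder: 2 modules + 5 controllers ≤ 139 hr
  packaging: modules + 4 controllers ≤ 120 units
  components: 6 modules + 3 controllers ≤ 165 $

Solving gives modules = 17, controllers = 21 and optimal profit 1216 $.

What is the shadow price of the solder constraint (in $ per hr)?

4

Binding: solder and components. Non-binding: packaging (19 unused).
Slack constraints have shadow price 0 (complementary slackness).
The binding rows give the dual system: 2·y_solder + 6·y_components = 32 and 5·y_solder + 3·y_components = 32.
This yields shadow prices y_solder = 4, y_components = 4.
Shadow price of solder = 4.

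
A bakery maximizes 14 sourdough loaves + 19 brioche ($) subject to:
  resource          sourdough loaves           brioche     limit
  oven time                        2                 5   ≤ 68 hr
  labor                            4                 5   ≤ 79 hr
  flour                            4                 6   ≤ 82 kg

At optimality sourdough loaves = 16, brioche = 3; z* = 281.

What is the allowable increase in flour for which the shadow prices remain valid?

8.4

Binding constraints: labor, flour. The basis is B = [[4,5],[4,6]] with det 4.
Per unit increase in flour, x* moves by d = (-1.25, 1).
The basis stays optimal until oven time becomes binding; allowable increase = 8.4 kg.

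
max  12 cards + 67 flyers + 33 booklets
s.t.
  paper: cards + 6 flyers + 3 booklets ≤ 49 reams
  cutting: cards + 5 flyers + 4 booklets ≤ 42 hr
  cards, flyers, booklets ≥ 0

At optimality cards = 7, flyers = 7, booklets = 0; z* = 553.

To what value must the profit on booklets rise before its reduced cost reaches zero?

41

At the optimum: paper uses 49 of 49 (binding); cutting uses 42 of 42 (binding).
The binding rows give the dual system: 1·y_paper + 1·y_cutting = 12 and 6·y_paper + 5·y_cutting = 67.
→ y_paper = 7 and y_cutting = 5.
booklets enters the basis when its profit ≥ yᵀa₃ = 7·3 + 5·4 = 41.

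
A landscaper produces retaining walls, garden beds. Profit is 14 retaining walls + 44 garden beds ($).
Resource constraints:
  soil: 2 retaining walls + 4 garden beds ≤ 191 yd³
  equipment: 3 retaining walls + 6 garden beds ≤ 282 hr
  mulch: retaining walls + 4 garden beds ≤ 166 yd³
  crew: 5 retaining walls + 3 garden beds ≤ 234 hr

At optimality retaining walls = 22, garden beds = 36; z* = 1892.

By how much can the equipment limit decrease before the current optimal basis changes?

Binding constraints: equipment, mulch. The basis is B = [[3,6],[1,4]] with det 6.
Per unit decrease in equipment, x* moves by d = (-0.6667, 0.1667).
The basis stays optimal until retaining walls reaches 0; allowable decrease = 33 hr.

33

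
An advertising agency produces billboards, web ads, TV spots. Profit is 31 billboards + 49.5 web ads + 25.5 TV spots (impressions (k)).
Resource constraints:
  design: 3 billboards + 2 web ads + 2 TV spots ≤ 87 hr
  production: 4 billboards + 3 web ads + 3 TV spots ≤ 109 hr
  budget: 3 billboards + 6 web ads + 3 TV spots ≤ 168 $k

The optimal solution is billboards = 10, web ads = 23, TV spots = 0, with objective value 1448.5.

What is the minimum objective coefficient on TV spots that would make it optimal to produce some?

28.5

Binding: production and budget. Non-binding: design (11 unused).
By complementary slackness, y = 0 for the non-binding constraint.
The binding rows give the dual system: 4·y_production + 3·y_budget = 31 and 3·y_production + 6·y_budget = 49.5.
→ y_production = 2.5 and y_budget = 7.
TV spots enters the basis when its profit ≥ yᵀa₃ = 2.5·3 + 7·3 = 28.5.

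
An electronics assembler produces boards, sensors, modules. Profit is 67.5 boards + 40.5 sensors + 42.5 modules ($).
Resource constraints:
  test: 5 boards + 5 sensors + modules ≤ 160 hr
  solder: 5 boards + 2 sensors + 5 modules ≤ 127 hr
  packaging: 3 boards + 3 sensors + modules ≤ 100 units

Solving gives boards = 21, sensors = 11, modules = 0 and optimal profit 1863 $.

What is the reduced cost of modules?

-7

At the optimum: test uses 160 of 160 (binding); solder uses 127 of 127 (binding); packaging uses 96 of 100 (slack = 4).
Since packaging is not tight, its dual is 0.
The binding rows give the dual system: 5·y_test + 5·y_solder = 67.5 and 5·y_test + 2·y_solder = 40.5.
→ y_test = 4.5 and y_solder = 9.
Reduced cost of modules: c₃ − yᵀa₃ = 42.5 − (4.5·1 + 9·5) = 42.5 − 49.5 = -7.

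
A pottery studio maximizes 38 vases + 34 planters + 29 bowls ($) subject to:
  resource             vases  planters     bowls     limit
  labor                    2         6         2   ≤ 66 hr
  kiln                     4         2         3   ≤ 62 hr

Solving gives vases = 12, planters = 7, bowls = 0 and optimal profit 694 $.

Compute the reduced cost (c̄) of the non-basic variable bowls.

At the optimum: labor uses 66 of 66 (binding); kiln uses 62 of 62 (binding).
From A_Bᵀ y = c: 2·y_labor + 4·y_kiln = 38; 6·y_labor + 2·y_kiln = 34.
→ y_labor = 3 and y_kiln = 8.
Reduced cost of bowls: c₃ − yᵀa₃ = 29 − (3·2 + 8·3) = 29 − 30 = -1.

-1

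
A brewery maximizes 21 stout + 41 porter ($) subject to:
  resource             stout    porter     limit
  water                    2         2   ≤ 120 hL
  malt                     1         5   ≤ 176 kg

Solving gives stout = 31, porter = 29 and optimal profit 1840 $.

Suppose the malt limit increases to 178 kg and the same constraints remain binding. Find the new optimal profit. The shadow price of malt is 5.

1850

Δb = 2, so new z* = 1840 + (5)·(2) = 1840 + 10 = 1850.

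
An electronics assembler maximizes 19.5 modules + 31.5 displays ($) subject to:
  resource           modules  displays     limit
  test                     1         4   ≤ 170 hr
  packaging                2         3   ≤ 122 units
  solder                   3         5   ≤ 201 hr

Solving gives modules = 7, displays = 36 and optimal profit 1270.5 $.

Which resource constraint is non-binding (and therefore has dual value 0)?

test

test: 151/170 (slack 19)
packaging: 122/122 (binding)
solder: 201/201 (binding)
By complementary slackness, a constraint with positive slack has shadow price 0 → test.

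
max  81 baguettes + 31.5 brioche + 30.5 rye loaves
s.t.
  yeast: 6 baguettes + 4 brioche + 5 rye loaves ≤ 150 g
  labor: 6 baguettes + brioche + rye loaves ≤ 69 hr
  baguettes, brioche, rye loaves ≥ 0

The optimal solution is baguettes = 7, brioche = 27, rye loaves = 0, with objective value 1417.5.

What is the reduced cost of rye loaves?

-7

Check each constraint at x*: yeast 150/150 (tight); labor 69/69 (tight).
From A_Bᵀ y = c: 6·y_yeast + 6·y_labor = 81; 4·y_yeast + 1·y_labor = 31.5.
Solving: y_yeast = 6, y_labor = 7.5.
Reduced cost of rye loaves: c₃ − yᵀa₃ = 30.5 − (6·5 + 7.5·1) = 30.5 − 37.5 = -7.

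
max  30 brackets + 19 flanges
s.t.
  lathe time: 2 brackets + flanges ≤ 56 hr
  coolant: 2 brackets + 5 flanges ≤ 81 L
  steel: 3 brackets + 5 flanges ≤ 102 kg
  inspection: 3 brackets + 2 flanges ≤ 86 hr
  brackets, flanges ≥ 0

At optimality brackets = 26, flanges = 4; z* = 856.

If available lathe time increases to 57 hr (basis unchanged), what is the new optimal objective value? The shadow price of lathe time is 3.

859

Δb = 1, so new z* = 856 + (3)·(1) = 856 + 3 = 859.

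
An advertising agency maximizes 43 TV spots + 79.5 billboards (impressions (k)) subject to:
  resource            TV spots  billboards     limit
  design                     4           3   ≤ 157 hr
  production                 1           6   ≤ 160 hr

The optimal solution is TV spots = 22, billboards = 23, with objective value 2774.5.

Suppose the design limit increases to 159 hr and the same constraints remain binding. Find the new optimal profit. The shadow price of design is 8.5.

2791.5

Δb = 2, so new z* = 2774.5 + (8.5)·(2) = 2774.5 + 17 = 2791.5.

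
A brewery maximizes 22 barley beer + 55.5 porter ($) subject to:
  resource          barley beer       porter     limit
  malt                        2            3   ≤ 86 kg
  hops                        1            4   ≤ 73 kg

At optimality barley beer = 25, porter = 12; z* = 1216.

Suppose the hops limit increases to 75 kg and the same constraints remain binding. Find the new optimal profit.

1234

Check each constraint at x*: malt 86/86 (tight); hops 73/73 (tight).
Dual feasibility on the basic columns requires 2·y_malt + 1·y_hops = 22, 3·y_malt + 4·y_hops = 55.5.
This yields shadow prices y_malt = 6.5, y_hops = 9.
Δz = y_hops·Δb = 9 × (2) = 18, so new z* = 1216 + 18 = 1234.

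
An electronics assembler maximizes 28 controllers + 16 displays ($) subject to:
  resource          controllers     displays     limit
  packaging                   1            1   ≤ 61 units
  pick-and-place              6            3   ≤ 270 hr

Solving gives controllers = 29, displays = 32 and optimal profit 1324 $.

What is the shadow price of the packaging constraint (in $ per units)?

Check each constraint at x*: packaging 61/61 (tight); pick-and-place 270/270 (tight).
The binding rows give the dual system: 1·y_packaging + 6·y_pick-and-place = 28 and 1·y_packaging + 3·y_pick-and-place = 16.
Solving: y_packaging = 4, y_pick-and-place = 4.
Shadow price of packaging = 4.

4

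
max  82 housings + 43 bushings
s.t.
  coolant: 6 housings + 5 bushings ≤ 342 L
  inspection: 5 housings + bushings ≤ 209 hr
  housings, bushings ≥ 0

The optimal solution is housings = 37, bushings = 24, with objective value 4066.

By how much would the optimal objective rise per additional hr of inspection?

8

Check each constraint at x*: coolant 342/342 (tight); inspection 209/209 (tight).
From A_Bᵀ y = c: 6·y_coolant + 5·y_inspection = 82; 5·y_coolant + 1·y_inspection = 43.
→ y_coolant = 7 and y_inspection = 8.
Shadow price of inspection = 8.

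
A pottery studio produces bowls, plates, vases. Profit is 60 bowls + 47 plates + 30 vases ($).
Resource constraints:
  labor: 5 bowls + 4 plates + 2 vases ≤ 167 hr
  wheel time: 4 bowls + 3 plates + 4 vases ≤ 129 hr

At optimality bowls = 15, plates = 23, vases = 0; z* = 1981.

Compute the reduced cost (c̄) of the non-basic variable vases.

At the optimum: labor uses 167 of 167 (binding); wheel time uses 129 of 129 (binding).
From A_Bᵀ y = c: 5·y_labor + 4·y_wheel time = 60; 4·y_labor + 3·y_wheel time = 47.
Solving: y_labor = 8, y_wheel time = 5.
Reduced cost of vases: c₃ − yᵀa₃ = 30 − (8·2 + 5·4) = 30 − 36 = -6.

-6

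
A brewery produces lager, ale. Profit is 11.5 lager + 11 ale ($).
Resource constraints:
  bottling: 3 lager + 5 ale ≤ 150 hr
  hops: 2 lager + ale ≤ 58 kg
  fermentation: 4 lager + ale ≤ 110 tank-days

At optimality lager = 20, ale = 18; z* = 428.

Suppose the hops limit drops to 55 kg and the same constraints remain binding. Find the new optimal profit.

417.5

Binding: bottling and hops. Non-binding: fermentation (12 unused).
Since fermentation is not tight, its dual is 0.
From A_Bᵀ y = c: 3·y_bottling + 2·y_hops = 11.5; 5·y_bottling + 1·y_hops = 11.
→ y_bottling = 1.5 and y_hops = 3.5.
Δz = y_hops·Δb = 3.5 × (-3) = -10.5, so new z* = 428 − 10.5 = 417.5.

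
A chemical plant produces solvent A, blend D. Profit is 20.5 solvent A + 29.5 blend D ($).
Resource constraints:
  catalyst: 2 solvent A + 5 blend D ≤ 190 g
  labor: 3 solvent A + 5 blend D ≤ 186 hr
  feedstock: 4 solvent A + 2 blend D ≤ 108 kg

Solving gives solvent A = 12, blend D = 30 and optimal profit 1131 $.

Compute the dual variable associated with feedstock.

1

Check each constraint at x*: catalyst 174/190 (slack 16); labor 186/186 (tight); feedstock 108/108 (tight).
Since catalyst is not tight, its dual is 0.
From A_Bᵀ y = c: 3·y_labor + 4·y_feedstock = 20.5; 5·y_labor + 2·y_feedstock = 29.5.
This yields shadow prices y_labor = 5.5, y_feedstock = 1.
Shadow price of feedstock = 1.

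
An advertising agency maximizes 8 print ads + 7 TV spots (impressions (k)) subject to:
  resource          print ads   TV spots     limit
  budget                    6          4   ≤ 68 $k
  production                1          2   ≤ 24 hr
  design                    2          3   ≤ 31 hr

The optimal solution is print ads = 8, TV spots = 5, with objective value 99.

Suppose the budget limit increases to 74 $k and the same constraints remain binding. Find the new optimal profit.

Check each constraint at x*: budget 68/68 (tight); production 18/24 (slack 6); design 31/31 (tight).
By complementary slackness, y = 0 for the non-binding constraint.
From A_Bᵀ y = c: 6·y_budget + 2·y_design = 8; 4·y_budget + 3·y_design = 7.
This yields shadow prices y_budget = 1, y_design = 1.
Δz = y_budget·Δb = 1 × (6) = 6, so new z* = 99 + 6 = 105.

105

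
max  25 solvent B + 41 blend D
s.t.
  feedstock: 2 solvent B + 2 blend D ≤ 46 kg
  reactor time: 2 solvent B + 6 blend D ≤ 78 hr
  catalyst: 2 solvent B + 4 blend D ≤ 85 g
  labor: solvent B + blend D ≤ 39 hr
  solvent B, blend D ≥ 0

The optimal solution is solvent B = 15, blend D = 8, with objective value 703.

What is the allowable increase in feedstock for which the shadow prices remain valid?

Binding constraints: feedstock, reactor time. The basis is B = [[2,2],[2,6]] with det 8.
Per unit increase in feedstock, x* moves by d = (0.75, -0.25).
The basis stays optimal until blend D reaches 0; allowable increase = 32 kg.

32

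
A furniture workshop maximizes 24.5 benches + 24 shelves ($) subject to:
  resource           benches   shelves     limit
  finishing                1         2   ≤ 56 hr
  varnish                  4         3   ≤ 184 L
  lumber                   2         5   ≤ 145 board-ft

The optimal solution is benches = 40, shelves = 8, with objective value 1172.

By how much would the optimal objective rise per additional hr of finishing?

4.5

At the optimum: finishing uses 56 of 56 (binding); varnish uses 184 of 184 (binding); lumber uses 120 of 145 (slack = 25).
Slack constraints have shadow price 0 (complementary slackness).
Dual feasibility on the basic columns requires 1·y_finishing + 4·y_varnish = 24.5, 2·y_finishing + 3·y_varnish = 24.
This yields shadow prices y_finishing = 4.5, y_varnish = 5.
Shadow price of finishing = 4.5.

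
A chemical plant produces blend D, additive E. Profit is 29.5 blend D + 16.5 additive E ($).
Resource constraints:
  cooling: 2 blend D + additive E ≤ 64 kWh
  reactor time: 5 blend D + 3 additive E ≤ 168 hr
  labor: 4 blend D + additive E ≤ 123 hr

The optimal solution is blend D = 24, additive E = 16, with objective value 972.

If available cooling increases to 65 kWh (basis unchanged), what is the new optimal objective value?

At the optimum: cooling uses 64 of 64 (binding); reactor time uses 168 of 168 (binding); labor uses 112 of 123 (slack = 11).
Slack constraints have shadow price 0 (complementary slackness).
Dual feasibility on the basic columns requires 2·y_cooling + 5·y_reactor time = 29.5, 1·y_cooling + 3·y_reactor time = 16.5.
Solving: y_cooling = 6, y_reactor time = 3.5.
Δz = y_cooling·Δb = 6 × (1) = 6, so new z* = 972 + 6 = 978.

978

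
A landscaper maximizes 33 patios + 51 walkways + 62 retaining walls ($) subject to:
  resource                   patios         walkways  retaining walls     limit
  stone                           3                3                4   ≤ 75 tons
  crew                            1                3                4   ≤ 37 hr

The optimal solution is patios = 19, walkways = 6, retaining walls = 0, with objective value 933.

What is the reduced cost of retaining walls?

-6

At the optimum: stone uses 75 of 75 (binding); crew uses 37 of 37 (binding).
The binding rows give the dual system: 3·y_stone + 1·y_crew = 33 and 3·y_stone + 3·y_crew = 51.
Solving: y_stone = 8, y_crew = 9.
Reduced cost of retaining walls: c₃ − yᵀa₃ = 62 − (8·4 + 9·4) = 62 − 68 = -6.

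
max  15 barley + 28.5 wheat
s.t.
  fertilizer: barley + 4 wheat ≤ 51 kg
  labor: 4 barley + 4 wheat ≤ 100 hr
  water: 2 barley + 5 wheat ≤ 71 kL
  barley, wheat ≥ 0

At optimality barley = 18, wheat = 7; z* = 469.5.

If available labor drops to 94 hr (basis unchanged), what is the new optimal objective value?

At the optimum: fertilizer uses 46 of 51 (slack = 5); labor uses 100 of 100 (binding); water uses 71 of 71 (binding).
Since fertilizer is not tight, its dual is 0.
Dual feasibility on the basic columns requires 4·y_labor + 2·y_water = 15, 4·y_labor + 5·y_water = 28.5.
Solving: y_labor = 1.5, y_water = 4.5.
Δz = y_labor·Δb = 1.5 × (-6) = -9, so new z* = 469.5 − 9 = 460.5.

460.5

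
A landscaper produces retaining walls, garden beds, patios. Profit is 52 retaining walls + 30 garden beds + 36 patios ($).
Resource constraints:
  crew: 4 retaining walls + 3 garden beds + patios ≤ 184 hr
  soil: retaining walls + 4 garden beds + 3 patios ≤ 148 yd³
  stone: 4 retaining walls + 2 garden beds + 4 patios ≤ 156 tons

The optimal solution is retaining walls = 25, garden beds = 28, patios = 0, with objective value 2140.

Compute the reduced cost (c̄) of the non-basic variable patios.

-4

At the optimum: crew uses 184 of 184 (binding); soil uses 137 of 148 (slack = 11); stone uses 156 of 156 (binding).
Slack constraints have shadow price 0 (complementary slackness).
The binding rows give the dual system: 4·y_crew + 4·y_stone = 52 and 3·y_crew + 2·y_stone = 30.
Solving: y_crew = 4, y_stone = 9.
Reduced cost of patios: c₃ − yᵀa₃ = 36 − (4·1 + 9·4) = 36 − 40 = -4.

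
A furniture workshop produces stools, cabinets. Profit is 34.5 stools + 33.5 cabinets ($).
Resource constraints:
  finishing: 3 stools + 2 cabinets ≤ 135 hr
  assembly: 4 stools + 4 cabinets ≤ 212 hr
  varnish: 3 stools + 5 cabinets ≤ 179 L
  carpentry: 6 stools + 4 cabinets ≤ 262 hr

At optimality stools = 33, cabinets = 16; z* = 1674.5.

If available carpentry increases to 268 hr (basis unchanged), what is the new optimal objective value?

1698.5

At the optimum: finishing uses 131 of 135 (slack = 4); assembly uses 196 of 212 (slack = 16); varnish uses 179 of 179 (binding); carpentry uses 262 of 262 (binding).
Since finishing, assembly are not tight, their duals are 0.
The binding rows give the dual system: 3·y_varnish + 6·y_carpentry = 34.5 and 5·y_varnish + 4·y_carpentry = 33.5.
This yields shadow prices y_varnish = 3.5, y_carpentry = 4.
Δz = y_carpentry·Δb = 4 × (6) = 24, so new z* = 1674.5 + 24 = 1698.5.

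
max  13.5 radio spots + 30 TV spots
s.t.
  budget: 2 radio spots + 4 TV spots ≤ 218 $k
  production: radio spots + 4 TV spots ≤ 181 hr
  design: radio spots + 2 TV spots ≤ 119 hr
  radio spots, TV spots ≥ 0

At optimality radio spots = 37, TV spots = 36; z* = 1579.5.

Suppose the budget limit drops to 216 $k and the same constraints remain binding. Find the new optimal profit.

Binding: budget and production. Non-binding: design (10 unused).
Since design is not tight, its dual is 0.
From A_Bᵀ y = c: 2·y_budget + 1·y_production = 13.5; 4·y_budget + 4·y_production = 30.
Solving: y_budget = 6, y_production = 1.5.
Δz = y_budget·Δb = 6 × (-2) = -12, so new z* = 1579.5 − 12 = 1567.5.

1567.5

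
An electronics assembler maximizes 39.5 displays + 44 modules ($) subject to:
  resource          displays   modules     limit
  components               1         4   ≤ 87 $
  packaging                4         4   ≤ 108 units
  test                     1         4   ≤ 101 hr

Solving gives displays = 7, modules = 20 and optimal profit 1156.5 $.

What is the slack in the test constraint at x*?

14

test used = 1·7 + 4·20 = 87; slack = 101 − 87 = 14.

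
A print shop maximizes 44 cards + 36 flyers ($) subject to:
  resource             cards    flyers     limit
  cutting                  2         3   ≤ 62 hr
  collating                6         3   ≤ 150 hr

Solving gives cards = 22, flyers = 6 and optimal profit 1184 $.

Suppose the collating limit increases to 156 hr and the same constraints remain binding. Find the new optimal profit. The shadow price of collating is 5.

1214

Δb = 6, so new z* = 1184 + (5)·(6) = 1184 + 30 = 1214.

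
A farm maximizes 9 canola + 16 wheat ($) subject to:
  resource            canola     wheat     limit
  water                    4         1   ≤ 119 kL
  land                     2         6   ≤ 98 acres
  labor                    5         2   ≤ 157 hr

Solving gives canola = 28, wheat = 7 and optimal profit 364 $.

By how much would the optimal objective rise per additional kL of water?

1

Check each constraint at x*: water 119/119 (tight); land 98/98 (tight); labor 154/157 (slack 3).
By complementary slackness, y = 0 for the non-binding constraint.
From A_Bᵀ y = c: 4·y_water + 2·y_land = 9; 1·y_water + 6·y_land = 16.
This yields shadow prices y_water = 1, y_land = 2.5.
Shadow price of water = 1.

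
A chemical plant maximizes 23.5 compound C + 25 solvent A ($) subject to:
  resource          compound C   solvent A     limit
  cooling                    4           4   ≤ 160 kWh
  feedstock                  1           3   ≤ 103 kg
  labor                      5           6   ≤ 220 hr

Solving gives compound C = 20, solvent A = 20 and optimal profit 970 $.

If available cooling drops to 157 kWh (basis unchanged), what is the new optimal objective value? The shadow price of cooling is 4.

Δb = -3, so new z* = 970 + (4)·(-3) = 970 − 12 = 958.

958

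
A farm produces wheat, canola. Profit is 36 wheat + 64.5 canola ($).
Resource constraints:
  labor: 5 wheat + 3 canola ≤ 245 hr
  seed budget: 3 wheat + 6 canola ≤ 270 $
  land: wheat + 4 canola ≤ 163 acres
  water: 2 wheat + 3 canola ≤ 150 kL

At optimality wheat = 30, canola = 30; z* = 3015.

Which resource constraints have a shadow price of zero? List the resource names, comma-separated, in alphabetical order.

labor: 240/245 (slack 5)
seed budget: 270/270 (binding)
land: 150/163 (slack 13)
water: 150/150 (binding)
By complementary slackness, a constraint with positive slack has shadow price 0 → labor, land.

labor, land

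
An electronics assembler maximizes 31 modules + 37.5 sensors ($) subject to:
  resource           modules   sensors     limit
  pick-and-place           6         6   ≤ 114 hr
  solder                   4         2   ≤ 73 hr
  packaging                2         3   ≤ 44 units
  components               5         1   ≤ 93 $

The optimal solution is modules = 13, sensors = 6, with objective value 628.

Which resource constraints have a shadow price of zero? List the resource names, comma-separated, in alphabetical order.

pick-and-place: 114/114 (binding)
solder: 64/73 (slack 9)
packaging: 44/44 (binding)
components: 71/93 (slack 22)
By complementary slackness, a constraint with positive slack has shadow price 0 → components, solder.

components, solder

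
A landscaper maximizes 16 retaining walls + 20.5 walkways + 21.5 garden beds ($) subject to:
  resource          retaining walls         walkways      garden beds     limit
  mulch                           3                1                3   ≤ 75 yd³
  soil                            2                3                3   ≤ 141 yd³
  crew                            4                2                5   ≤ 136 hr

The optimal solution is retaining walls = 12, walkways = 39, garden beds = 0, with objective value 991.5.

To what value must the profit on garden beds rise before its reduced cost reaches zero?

Binding: mulch and soil. Non-binding: crew (10 unused).
Slack constraints have shadow price 0 (complementary slackness).
From A_Bᵀ y = c: 3·y_mulch + 2·y_soil = 16; 1·y_mulch + 3·y_soil = 20.5.
→ y_mulch = 1 and y_soil = 6.5.
garden beds enters the basis when its profit ≥ yᵀa₃ = 1·3 + 6.5·3 = 22.5.

22.5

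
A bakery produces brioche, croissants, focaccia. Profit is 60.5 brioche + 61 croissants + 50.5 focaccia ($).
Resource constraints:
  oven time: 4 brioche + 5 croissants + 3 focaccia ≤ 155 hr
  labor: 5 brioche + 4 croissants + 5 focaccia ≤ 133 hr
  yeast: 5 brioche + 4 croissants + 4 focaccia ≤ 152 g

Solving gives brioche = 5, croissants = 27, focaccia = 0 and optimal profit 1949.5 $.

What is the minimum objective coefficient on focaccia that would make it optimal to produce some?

Binding: oven time and labor. Non-binding: yeast (19 unused).
Slack constraints have shadow price 0 (complementary slackness).
From A_Bᵀ y = c: 4·y_oven time + 5·y_labor = 60.5; 5·y_oven time + 4·y_labor = 61.
Solving: y_oven time = 7, y_labor = 6.5.
focaccia enters the basis when its profit ≥ yᵀa₃ = 7·3 + 6.5·5 = 53.5.

53.5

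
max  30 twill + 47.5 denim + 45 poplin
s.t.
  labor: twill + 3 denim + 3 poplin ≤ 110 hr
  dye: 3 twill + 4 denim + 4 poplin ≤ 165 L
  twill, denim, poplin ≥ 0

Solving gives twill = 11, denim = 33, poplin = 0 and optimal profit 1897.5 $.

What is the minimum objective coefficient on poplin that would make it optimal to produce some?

At the optimum: labor uses 110 of 110 (binding); dye uses 165 of 165 (binding).
The binding rows give the dual system: 1·y_labor + 3·y_dye = 30 and 3·y_labor + 4·y_dye = 47.5.
→ y_labor = 4.5 and y_dye = 8.5.
poplin enters the basis when its profit ≥ yᵀa₃ = 4.5·3 + 8.5·4 = 47.5.

47.5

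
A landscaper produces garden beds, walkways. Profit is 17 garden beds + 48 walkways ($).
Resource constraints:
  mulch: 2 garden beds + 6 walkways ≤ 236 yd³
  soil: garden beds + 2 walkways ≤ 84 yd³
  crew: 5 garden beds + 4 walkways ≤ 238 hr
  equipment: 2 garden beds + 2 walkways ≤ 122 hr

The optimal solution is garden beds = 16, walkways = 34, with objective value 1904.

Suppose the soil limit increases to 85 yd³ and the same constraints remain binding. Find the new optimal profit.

Binding: mulch and soil. Non-binding: crew (22 unused), equipment (22 unused).
By complementary slackness, y = 0 for the non-binding constraints.
From A_Bᵀ y = c: 2·y_mulch + 1·y_soil = 17; 6·y_mulch + 2·y_soil = 48.
This yields shadow prices y_mulch = 7, y_soil = 3.
Δz = y_soil·Δb = 3 × (1) = 3, so new z* = 1904 + 3 = 1907.

1907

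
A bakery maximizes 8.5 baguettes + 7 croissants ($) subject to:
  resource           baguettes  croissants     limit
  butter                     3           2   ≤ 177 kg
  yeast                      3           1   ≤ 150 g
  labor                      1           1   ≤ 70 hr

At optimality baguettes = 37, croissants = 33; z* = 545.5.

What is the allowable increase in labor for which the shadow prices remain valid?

18.5

Binding constraints: butter, labor. The basis is B = [[3,2],[1,1]] with det 1.
Per unit increase in labor, x* moves by d = (-2, 3).
The basis stays optimal until baguettes reaches 0; allowable increase = 18.5 hr.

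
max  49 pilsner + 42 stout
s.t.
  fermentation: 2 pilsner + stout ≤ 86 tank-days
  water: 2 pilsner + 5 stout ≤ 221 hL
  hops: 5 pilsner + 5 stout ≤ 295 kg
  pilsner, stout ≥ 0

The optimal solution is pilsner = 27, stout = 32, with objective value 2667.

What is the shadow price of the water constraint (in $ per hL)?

At the optimum: fermentation uses 86 of 86 (binding); water uses 214 of 221 (slack = 7); hops uses 295 of 295 (binding).
Since water is not tight, its dual is 0.
From A_Bᵀ y = c: 2·y_fermentation + 5·y_hops = 49; 1·y_fermentation + 5·y_hops = 42.
This yields shadow prices y_fermentation = 7, y_hops = 7.
Shadow price of water = 0.

0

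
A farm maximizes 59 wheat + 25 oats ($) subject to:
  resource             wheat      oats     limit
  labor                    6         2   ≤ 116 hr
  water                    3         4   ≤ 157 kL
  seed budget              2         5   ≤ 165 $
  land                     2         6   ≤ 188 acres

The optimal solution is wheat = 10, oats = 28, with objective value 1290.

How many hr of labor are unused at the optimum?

0

labor used = 6·10 + 2·28 = 116; slack = 116 − 116 = 0.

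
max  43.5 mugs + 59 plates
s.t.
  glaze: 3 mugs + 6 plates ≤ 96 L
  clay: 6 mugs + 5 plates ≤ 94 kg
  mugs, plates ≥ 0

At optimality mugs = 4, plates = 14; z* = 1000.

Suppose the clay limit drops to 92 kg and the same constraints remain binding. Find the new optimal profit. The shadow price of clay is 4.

Δb = -2, so new z* = 1000 + (4)·(-2) = 1000 − 8 = 992.

992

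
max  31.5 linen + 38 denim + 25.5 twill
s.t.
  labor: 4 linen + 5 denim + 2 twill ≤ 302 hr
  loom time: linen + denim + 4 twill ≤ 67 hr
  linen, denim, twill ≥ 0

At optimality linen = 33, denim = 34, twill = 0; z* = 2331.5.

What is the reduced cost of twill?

At the optimum: labor uses 302 of 302 (binding); loom time uses 67 of 67 (binding).
The binding rows give the dual system: 4·y_labor + 1·y_loom time = 31.5 and 5·y_labor + 1·y_loom time = 38.
This yields shadow prices y_labor = 6.5, y_loom time = 5.5.
Reduced cost of twill: c₃ − yᵀa₃ = 25.5 − (6.5·2 + 5.5·4) = 25.5 − 35 = -9.5.

-9.5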